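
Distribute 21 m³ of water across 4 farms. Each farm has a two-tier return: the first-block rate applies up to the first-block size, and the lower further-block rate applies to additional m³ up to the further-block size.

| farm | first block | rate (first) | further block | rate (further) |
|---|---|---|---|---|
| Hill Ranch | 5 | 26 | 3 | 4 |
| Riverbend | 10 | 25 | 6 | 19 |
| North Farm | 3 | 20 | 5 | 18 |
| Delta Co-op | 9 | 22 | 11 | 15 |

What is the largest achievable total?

512

Treat each block as its own option and order by rate: Hill Ranch/first 26 > Riverbend/first 25 > Delta Co-op/first 22 > North Farm/first 20 > Riverbend/second 19 > North Farm/second 18 > Delta Co-op/second 15 > Hill Ranch/second 4.
Hill Ranch/first (26): +5 — 16 left.
Riverbend/first (25): +10 — 6 left.
Delta Co-op/first: +6 of 9 at 22; pool empty.
Total = 26×5 + 25×10 + 22×6 = 512.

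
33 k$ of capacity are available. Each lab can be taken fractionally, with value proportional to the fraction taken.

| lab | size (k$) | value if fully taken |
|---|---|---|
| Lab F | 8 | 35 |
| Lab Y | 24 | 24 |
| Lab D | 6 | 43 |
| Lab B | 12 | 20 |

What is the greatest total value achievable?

105

Sort by value density: Lab D 43/6≈7.17, Lab F 35/8≈4.38, Lab B 20/12≈1.67, Lab Y 24/24≈1.
All 6 k$ of Lab D fit (value 43) → 27 remain.
All 8 k$ of Lab F fit (value 35) → 19 remain.
Take all of Lab B (12 k$, value 20) → 7 k$ left.
Only 7 k$ remain; take 7/24 of Lab Y for value 24×7/24 = 7.
Total value = 105.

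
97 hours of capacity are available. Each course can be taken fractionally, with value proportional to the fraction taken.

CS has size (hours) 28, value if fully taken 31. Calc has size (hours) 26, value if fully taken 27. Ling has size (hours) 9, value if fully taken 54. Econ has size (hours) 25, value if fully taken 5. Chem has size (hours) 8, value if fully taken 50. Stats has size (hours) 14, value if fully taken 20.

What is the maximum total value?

Rank by value-to-size ratio: Chem 50/8≈6.25, Ling 54/9≈6, Stats 20/14≈1.43, CS 31/28≈1.11, Calc 27/26≈1.04, Econ 5/25≈0.2.
Chem: take in full, 8 hours for value 50 — 89 left.
All 9 hours of Ling fit (value 54) — 80 remain.
Stats: take in full, 14 hours for value 20 — 66 left.
All 28 hours of CS fit (value 31) — 38 remain.
Take all of Calc (26 hours, value 27) — 12 hours left.
12 hours left: a 12/25 share of Econ gives 5×12/25 = 2.4.
Total value = 184.4.

184.4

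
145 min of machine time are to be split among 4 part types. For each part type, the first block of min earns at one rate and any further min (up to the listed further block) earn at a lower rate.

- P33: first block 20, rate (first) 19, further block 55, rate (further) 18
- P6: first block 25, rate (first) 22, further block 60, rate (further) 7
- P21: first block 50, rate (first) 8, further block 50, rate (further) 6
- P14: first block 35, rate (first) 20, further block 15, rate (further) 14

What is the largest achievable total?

Rank every tier by rate: P6/tier1 22 > P14/tier1 20 > P33/tier1 19 > P33/tier2 18 > P14/tier2 14 > P21/tier1 8 > P6/tier2 7 > P21/tier2 6.
P6/tier1 (22): +25 ; 120 left.
P14/tier1 (20): +35 ; 85 left.
P33/tier1 (19): +20 ; 65 left.
Fill P33 tier2 block (55 at 18) ; 10 left.
10 remain; put them into P14 tier2 at 14.
Total = 22×25 + 20×35 + 19×20 + 18×55 + 14×10 = 2760.

2760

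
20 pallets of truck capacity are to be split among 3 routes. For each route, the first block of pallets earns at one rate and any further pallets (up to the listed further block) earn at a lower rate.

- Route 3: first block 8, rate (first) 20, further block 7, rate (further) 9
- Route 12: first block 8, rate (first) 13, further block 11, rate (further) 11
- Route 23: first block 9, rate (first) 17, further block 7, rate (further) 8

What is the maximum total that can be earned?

Order all 6 blocks by rate: Route 3/T1 20 > Route 23/T1 17 > Route 12/T1 13 > Route 12/T2 11 > Route 3/T2 9 > Route 23/T2 8.
Route 3 T1 at 20: fill all 8 — 12 left.
Route 23 T1 at 17: fill all 9 — 3 left.
3 remain; put them into Route 12 T1 at 13.
Total = 20×8 + 17×9 + 13×3 = 352.

352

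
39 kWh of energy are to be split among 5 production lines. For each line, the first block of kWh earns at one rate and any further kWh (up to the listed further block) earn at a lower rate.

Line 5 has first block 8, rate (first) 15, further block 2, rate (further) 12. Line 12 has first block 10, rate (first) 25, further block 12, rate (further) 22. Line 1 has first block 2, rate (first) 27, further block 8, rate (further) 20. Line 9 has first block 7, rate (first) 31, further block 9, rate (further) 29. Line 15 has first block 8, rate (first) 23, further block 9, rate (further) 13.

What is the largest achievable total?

1032

Order all 10 blocks by rate: Line 9/T1 31 > Line 9/T2 29 > Line 1/T1 27 > Line 12/T1 25 > Line 15/T1 23 > Line 12/T2 22 > Line 1/T2 20 > Line 5/T1 15 > Line 15/T2 13 > Line 5/T2 12.
Line 9 T1 at 31: fill all 7 → 32 left.
Line 9/T2 (29): +9 → 23 left.
Fill Line 1 T1 block (2 at 27) → 21 left.
Line 12 T1 at 25: fill all 10 → 11 left.
Line 15/T1 (23): +8 → 3 left.
Line 12/T2: +3 of 12 at 22; pool empty.
Total = 31×7 + 29×9 + 27×2 + 25×10 + 23×8 + 22×3 = 1032.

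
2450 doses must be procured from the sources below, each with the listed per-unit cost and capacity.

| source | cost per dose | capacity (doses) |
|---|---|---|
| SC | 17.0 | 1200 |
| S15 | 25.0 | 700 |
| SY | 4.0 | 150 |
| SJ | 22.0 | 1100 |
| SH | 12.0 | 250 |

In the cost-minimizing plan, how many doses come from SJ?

850

Fill from the cheapest source first.
SY (4.0): use full 150 → 2300 doses to go.
SH at 12.0: take all 250 doses → 2050 still needed.
SC (17.0): use full 1200 → 850 doses to go.
SJ (22.0): take the remaining 850 → done.
S15: unused.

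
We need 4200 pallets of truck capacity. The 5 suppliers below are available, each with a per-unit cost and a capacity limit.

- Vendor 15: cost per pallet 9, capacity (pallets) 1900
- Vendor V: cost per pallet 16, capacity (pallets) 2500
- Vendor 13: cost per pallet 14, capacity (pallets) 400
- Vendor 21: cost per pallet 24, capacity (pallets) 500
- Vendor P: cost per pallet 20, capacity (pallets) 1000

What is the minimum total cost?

53100

Use suppliers in increasing cost order.
Take 1900 from Vendor 15 at 9 → need 2300 more.
Vendor 13 (14): use full 400 → 1900 pallets to go.
Take 1900 from Vendor V at 16 to finish.
Vendor P, Vendor 21: unused.
Cost = 1900×9 + 400×14 + 1900×16 = 53100.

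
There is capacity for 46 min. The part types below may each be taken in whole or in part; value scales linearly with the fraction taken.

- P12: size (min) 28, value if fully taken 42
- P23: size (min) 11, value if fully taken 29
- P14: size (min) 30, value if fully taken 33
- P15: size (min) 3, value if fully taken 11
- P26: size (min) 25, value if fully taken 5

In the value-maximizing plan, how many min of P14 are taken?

4

Rank by value-to-size ratio: P15 11/3≈3.67, P23 29/11≈2.64, P12 42/28≈1.5, P14 33/30≈1.1, P26 5/25≈0.2.
Take all of P15 (3 min, value 11) ; 43 min left.
Take all of P23 (11 min, value 29) ; 32 min left.
All 28 min of P12 fit (value 42) ; 4 remain.
Fill the last 4 min with part of P14: 4/30 of it earns 4.4.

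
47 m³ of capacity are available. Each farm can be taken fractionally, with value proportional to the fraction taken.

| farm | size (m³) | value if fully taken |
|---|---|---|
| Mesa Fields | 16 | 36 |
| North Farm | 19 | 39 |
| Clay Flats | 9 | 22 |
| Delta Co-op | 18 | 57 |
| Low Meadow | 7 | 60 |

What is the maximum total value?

168.25

Rank by value-to-size ratio: Low Meadow 60/7≈8.57, Delta Co-op 57/18≈3.17, Clay Flats 22/9≈2.44, Mesa Fields 36/16≈2.25, North Farm 39/19≈2.05.
Low Meadow: take in full, 7 m³ for value 60 ; 40 left.
All 18 m³ of Delta Co-op fit (value 57) ; 22 remain.
Take all of Clay Flats (9 m³, value 22) ; 13 m³ left.
Fill the last 13 m³ with part of Mesa Fields: 13/16 of it earns 29.25.
Total value = 168.25.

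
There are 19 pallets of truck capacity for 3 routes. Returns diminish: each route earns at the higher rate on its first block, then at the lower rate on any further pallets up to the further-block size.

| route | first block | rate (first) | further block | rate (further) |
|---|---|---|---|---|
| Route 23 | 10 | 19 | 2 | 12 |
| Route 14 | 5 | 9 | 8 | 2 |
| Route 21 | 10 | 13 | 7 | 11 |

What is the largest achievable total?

Rank every tier by rate: Route 23/T1 19 > Route 21/T1 13 > Route 23/T2 12 > Route 21/T2 11 > Route 14/T1 9 > Route 14/T2 2.
Route 23/T1 (19): +10 → 9 left.
Route 21 T1 at 13: only 9 left, fill 9.
Total = 19×10 + 13×9 = 307.

307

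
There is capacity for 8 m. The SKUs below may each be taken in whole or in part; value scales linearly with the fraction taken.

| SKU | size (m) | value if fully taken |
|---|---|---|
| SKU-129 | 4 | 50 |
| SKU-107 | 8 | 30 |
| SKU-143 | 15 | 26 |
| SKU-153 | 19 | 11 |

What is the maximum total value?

Rank by value-to-size ratio: SKU-129 50/4≈12.5, SKU-107 30/8≈3.75, SKU-143 26/15≈1.73, SKU-153 11/19≈0.579.
SKU-129: take in full, 4 m for value 50 — 4 left.
Fill the last 4 m with part of SKU-107: 4/8 of it earns 15.
Total value = 65.

65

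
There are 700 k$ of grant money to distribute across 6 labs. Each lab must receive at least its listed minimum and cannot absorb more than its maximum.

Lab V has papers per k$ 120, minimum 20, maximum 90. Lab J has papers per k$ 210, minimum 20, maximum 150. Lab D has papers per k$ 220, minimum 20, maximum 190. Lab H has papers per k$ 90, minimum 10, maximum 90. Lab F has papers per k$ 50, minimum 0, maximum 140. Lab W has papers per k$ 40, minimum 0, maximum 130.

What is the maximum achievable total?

100800

Meeting every minimum uses 20+20+20+10+0+0 = 70 k$, leaving 630.
Highest papers per k$ first: Lab D 220 > Lab J 210 > Lab V 120 > Lab H 90 > Lab F 50 > Lab W 40.
Give Lab D 170 more to hit its cap of 190 — 460 left.
Lab J: +130 to 150 (cap) — 330 left.
Lab V takes 70 more to reach its cap of 90 — 260 left.
Lab H: +80 to 90 (cap) — 180 left.
Lab F: +140 to 140 (cap) — 40 left.
Lab W has room for 130 more but only 40 remain, so it gets 40.
Total = 120×90 + 210×150 + 220×190 + 90×90 + 50×140 + 40×40 = 100800.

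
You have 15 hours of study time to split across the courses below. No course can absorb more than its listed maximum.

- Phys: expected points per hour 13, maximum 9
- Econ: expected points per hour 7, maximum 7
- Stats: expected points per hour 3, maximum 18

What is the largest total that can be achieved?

Highest expected points per hour first: Phys 13 > Econ 7 > Stats 3.
Give Phys 9 to hit its cap of 9 ; 6 left.
Only 6 left; Econ takes them to reach 6.
Total = 13×9 + 7×6 = 159.

159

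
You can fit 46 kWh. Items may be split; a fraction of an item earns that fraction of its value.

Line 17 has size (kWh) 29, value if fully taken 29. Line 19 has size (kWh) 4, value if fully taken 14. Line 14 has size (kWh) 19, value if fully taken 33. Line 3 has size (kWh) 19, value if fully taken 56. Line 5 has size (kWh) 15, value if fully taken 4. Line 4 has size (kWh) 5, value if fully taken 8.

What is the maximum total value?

109.4

Best value per unit of size first: Line 19 14/4≈3.5, Line 3 56/19≈2.95, Line 14 33/19≈1.74, Line 4 8/5≈1.6, Line 17 29/29≈1, Line 5 4/15≈0.267.
Take all of Line 19 (4 kWh, value 14) → 42 kWh left.
All 19 kWh of Line 3 fit (value 56) → 23 remain.
Take all of Line 14 (19 kWh, value 33) → 4 kWh left.
Only 4 kWh remain; take 4/5 of Line 4 for value 8×4/5 = 6.4.
Total value = 109.4.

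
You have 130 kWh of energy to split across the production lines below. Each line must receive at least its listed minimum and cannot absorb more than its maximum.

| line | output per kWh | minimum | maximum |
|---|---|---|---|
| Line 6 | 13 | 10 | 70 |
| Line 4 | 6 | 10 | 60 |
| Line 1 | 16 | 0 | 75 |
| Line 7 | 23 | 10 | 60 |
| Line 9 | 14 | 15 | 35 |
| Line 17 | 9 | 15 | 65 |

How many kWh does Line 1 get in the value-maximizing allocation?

20

Meeting every minimum uses 10+10+0+10+15+15 = 60 kWh, leaving 70.
Rank by output per kWh: Line 7 23 > Line 1 16 > Line 9 14 > Line 6 13 > Line 17 9 > Line 4 6.
Line 7 takes 50 more to reach its cap of 60 ; 20 left.
Only 20 left; Line 1 takes them to reach 20.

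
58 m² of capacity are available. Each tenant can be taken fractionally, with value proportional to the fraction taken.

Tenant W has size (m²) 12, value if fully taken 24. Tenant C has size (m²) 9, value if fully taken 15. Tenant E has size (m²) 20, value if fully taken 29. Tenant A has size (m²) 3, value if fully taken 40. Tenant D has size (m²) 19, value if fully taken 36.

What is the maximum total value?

136.75

Best value per unit of size first: Tenant A 40/3≈13.3, Tenant W 24/12≈2, Tenant D 36/19≈1.89, Tenant C 15/9≈1.67, Tenant E 29/20≈1.45.
Tenant A: take in full, 3 m² for value 40 ; 55 left.
Tenant W: take in full, 12 m² for value 24 ; 43 left.
Tenant D: take in full, 19 m² for value 36 ; 24 left.
Tenant C: take in full, 9 m² for value 15 ; 15 left.
Only 15 m² remain; take 15/20 of Tenant E for value 29×15/20 = 21.75.
Total value = 136.75.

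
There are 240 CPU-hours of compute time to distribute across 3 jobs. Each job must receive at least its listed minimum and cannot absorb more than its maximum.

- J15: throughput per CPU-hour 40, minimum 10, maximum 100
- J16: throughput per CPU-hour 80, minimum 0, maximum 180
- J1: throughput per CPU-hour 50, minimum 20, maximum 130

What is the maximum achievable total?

Meeting every minimum uses 10+0+20 = 30 CPU-hours, leaving 210.
Rank by throughput per CPU-hour: J16 80 > J1 50 > J15 40.
Give J16 180 more to hit its cap of 180 → 30 left.
J1 has room for 110 more but only 30 remain, so it gets 50.
Total = 40×10 + 80×180 + 50×50 = 17300.

17300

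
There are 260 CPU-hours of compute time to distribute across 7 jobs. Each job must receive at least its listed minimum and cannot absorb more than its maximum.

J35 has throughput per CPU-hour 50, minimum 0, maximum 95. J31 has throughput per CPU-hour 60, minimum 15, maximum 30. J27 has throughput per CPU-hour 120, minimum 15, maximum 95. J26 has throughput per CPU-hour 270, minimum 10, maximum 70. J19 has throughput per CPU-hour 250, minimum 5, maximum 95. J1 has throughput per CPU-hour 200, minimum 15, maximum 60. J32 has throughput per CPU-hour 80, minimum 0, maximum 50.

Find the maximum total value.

Meeting every minimum uses 0+15+15+10+5+15+0 = 60 CPU-hours, leaving 200.
Order the jobs by throughput per CPU-hour: J26 270 > J19 250 > J1 200 > J27 120 > J32 80 > J31 60 > J35 50.
J26: +60 to 70 (cap) — 140 left.
Give J19 90 more to hit its cap of 95 — 50 left.
J1: +45 to 60 (cap) — 5 left.
J27: +5 (room for 80) → 20. Pool exhausted.
Total = 60×15 + 120×20 + 270×70 + 250×95 + 200×60 = 57950.

57950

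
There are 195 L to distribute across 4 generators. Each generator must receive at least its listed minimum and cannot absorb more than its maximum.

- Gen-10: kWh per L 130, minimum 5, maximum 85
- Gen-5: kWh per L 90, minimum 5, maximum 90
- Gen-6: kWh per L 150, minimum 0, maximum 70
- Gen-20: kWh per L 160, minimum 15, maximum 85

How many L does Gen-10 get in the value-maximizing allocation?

Meeting every minimum uses 5+5+0+15 = 25 L, leaving 170.
Highest kWh per L first: Gen-20 160 > Gen-6 150 > Gen-10 130 > Gen-5 90.
Gen-20: +70 to 85 (cap) ; 100 left.
Gen-6: +70 to 70 (cap) ; 30 left.
Gen-10: +30 (room for 80) → 35. Pool exhausted.

35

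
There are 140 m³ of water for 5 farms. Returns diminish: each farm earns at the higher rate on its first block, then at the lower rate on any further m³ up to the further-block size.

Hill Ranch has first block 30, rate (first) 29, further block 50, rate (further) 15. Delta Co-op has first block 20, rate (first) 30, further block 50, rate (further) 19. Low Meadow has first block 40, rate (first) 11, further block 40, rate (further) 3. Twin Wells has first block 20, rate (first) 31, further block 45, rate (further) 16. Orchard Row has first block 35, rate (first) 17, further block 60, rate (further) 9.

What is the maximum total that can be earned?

3380

Treat each block as its own option and order by rate: Twin Wells/tier1 31 > Delta Co-op/tier1 30 > Hill Ranch/tier1 29 > Delta Co-op/tier2 19 > Orchard Row/tier1 17 > Twin Wells/tier2 16 > Hill Ranch/tier2 15 > Low Meadow/tier1 11 > Orchard Row/tier2 9 > Low Meadow/tier2 3.
Twin Wells tier1 at 31: fill all 20 — 120 left.
Delta Co-op/tier1 (30): +20 — 100 left.
Hill Ranch tier1 at 29: fill all 30 — 70 left.
Delta Co-op/tier2 (19): +50 — 20 left.
20 remain; put them into Orchard Row tier1 at 17.
Total = 31×20 + 30×20 + 29×30 + 19×50 + 17×20 = 3380.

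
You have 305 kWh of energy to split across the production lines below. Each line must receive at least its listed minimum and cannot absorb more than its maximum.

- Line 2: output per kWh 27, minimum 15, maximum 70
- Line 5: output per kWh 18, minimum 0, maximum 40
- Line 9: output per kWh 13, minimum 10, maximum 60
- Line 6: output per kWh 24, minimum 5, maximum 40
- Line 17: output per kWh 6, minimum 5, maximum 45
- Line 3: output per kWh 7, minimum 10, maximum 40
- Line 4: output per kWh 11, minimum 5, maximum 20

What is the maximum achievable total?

Meeting every minimum uses 15+0+10+5+5+10+5 = 50 kWh, leaving 255.
Order the production lines by output per kWh: Line 2 27 > Line 6 24 > Line 5 18 > Line 9 13 > Line 4 11 > Line 3 7 > Line 17 6.
Give Line 2 55 more to hit its cap of 70 ; 200 left.
Line 6: +35 to 40 (cap) ; 165 left.
Line 5 takes 40 more to reach its cap of 40 ; 125 left.
Line 9 takes 50 more to reach its cap of 60 ; 75 left.
Line 4: +15 to 20 (cap) ; 60 left.
Line 3 takes 30 more to reach its cap of 40 ; 30 left.
Only 30 left; Line 17 takes them to reach 35.
Total = 27×70 + 18×40 + 13×60 + 24×40 + 6×35 + 7×40 + 11×20 = 5060.

5060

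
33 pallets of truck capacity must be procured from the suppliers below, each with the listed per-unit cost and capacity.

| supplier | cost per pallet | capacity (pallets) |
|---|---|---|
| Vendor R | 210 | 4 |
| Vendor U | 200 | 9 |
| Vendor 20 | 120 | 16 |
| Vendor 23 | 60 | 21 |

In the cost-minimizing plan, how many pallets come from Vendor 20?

12

Fill from the cheapest supplier first.
Take 21 from Vendor 23 at 60 — need 12 more.
Vendor 20 at 120: take 12 of its 16 — requirement met.
Vendor U, Vendor R: unused.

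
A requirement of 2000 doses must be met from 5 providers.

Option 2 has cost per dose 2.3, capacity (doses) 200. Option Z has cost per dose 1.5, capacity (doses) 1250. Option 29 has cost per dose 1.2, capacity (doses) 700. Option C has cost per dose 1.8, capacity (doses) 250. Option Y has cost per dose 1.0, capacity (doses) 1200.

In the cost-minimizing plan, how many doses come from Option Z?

100

Use providers in increasing cost order.
Take 1200 from Option Y at 1.0 ; need 800 more.
Take 700 from Option 29 at 1.2 ; need 100 more.
Option Z (1.5): take the remaining 100 ; done.
Option C, Option 2: unused.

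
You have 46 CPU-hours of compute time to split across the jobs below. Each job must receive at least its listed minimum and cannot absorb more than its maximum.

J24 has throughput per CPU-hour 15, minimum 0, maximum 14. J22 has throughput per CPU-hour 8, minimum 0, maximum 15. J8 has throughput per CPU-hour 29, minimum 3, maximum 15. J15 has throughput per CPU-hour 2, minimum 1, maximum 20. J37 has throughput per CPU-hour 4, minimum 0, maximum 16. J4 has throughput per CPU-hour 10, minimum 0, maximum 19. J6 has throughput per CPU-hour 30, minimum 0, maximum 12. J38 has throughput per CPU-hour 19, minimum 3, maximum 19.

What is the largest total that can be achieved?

Meeting every minimum uses 0+0+3+1+0+0+0+3 = 7 CPU-hours, leaving 39.
Rank by throughput per CPU-hour: J6 30 > J8 29 > J38 19 > J24 15 > J4 10 > J22 8 > J37 4 > J15 2.
J6: +12 to 12 (cap) ; 27 left.
J8: +12 to 15 (cap) ; 15 left.
Only 15 left; J38 takes them to reach 18.
Total = 29×15 + 2×1 + 30×12 + 19×18 = 1139.

1139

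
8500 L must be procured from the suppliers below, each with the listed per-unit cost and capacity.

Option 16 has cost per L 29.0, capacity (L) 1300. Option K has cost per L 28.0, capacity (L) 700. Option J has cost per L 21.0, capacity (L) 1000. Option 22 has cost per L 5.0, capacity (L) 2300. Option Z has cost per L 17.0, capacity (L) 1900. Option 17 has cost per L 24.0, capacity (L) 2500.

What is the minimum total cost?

147300

Fill from the cheapest supplier first.
Take 2300 from Option 22 at 5.0 ; need 6200 more.
Option Z at 17.0: take all 1900 L ; 4300 still needed.
Option J at 21.0: take all 1000 L ; 3300 still needed.
Option 17 at 24.0: take all 2500 L ; 800 still needed.
Option K (28.0): use full 700 ; 100 L to go.
Option 16 (29.0): take the remaining 100 ; done.
Cost = 2300×5.0 + 1900×17.0 + 1000×21.0 + 2500×24.0 + 700×28.0 + 100×29.0 = 147300.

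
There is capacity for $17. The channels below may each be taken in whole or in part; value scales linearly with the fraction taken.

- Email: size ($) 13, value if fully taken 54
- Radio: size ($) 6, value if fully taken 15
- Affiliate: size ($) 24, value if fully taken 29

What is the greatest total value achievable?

Sort by value density: Email 54/13≈4.15, Radio 15/6≈2.5, Affiliate 29/24≈1.21.
Take all of Email (13 $, value 54) ; 4 $ left.
Fill the last 4 $ with part of Radio: 4/6 of it earns 10.
Total value = 64.

64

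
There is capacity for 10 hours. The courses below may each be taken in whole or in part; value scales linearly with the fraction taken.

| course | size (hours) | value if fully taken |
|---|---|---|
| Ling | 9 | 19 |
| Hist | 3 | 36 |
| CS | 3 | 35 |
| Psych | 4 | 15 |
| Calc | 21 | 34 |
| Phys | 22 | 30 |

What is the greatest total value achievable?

Rank by value-to-size ratio: Hist 36/3≈12, CS 35/3≈11.7, Psych 15/4≈3.75, Ling 19/9≈2.11, Calc 34/21≈1.62, Phys 30/22≈1.36.
Hist: take in full, 3 hours for value 36 — 7 left.
CS: take in full, 3 hours for value 35 — 4 left.
All 4 hours of Psych fit (value 15) — 0 remain.
Total value = 86.

86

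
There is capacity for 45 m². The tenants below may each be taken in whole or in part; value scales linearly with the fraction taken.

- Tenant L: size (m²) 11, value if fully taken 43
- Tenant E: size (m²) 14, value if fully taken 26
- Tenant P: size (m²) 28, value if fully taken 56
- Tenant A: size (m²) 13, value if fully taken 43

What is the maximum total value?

128

Best value per unit of size first: Tenant L 43/11≈3.91, Tenant A 43/13≈3.31, Tenant P 56/28≈2, Tenant E 26/14≈1.86.
Tenant L: take in full, 11 m² for value 43 — 34 left.
All 13 m² of Tenant A fit (value 43) — 21 remain.
Fill the last 21 m² with part of Tenant P: 21/28 of it earns 42.
Total value = 128.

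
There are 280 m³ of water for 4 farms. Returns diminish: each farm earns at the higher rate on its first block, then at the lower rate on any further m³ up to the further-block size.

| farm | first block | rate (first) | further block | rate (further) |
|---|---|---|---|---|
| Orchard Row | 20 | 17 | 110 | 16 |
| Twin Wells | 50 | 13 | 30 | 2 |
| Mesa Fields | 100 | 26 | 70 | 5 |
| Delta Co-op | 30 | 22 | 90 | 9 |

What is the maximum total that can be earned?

5620

Treat each block as its own option and order by rate: Mesa Fields/tier1 26 > Delta Co-op/tier1 22 > Orchard Row/tier1 17 > Orchard Row/tier2 16 > Twin Wells/tier1 13 > Delta Co-op/tier2 9 > Mesa Fields/tier2 5 > Twin Wells/tier2 2.
Mesa Fields tier1 at 26: fill all 100 ; 180 left.
Fill Delta Co-op tier1 block (30 at 22) ; 150 left.
Fill Orchard Row tier1 block (20 at 17) ; 130 left.
Fill Orchard Row tier2 block (110 at 16) ; 20 left.
Twin Wells/tier1: +20 of 50 at 13; pool empty.
Total = 26×100 + 22×30 + 17×20 + 16×110 + 13×20 = 5620.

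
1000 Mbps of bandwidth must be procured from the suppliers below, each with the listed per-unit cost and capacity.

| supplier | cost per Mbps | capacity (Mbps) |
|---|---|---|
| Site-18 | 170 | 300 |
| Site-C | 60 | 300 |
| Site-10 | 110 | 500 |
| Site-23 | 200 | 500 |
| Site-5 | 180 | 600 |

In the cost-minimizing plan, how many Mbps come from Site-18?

Use suppliers in increasing cost order.
Site-C at 60: take all 300 Mbps → 700 still needed.
Site-10 (110): use full 500 → 200 Mbps to go.
Site-18 (170): take the remaining 200 → done.
Site-5, Site-23: unused.

200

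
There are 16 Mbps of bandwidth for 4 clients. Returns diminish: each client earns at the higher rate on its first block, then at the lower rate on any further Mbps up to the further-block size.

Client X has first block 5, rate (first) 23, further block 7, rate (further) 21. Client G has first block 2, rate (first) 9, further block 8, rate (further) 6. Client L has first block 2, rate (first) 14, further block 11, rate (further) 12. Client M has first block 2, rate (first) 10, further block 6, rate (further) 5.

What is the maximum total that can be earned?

Treat each block as its own option and order by rate: Client X/T1 23 > Client X/T2 21 > Client L/T1 14 > Client L/T2 12 > Client M/T1 10 > Client G/T1 9 > Client G/T2 6 > Client M/T2 5.
Client X T1 at 23: fill all 5 — 11 left.
Client X/T2 (21): +7 — 4 left.
Client L/T1 (14): +2 — 2 left.
Client L/T2: +2 of 11 at 12; pool empty.
Total = 23×5 + 21×7 + 14×2 + 12×2 = 314.

314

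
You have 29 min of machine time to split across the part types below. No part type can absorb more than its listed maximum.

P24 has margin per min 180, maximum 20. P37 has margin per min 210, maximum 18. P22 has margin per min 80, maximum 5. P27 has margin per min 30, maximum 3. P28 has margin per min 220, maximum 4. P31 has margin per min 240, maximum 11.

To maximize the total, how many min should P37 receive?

14

Order the part types by margin per min: P31 240 > P28 220 > P37 210 > P24 180 > P22 80 > P27 30.
P31 takes 11 to reach its cap of 11 → 18 left.
Give P28 4 to hit its cap of 4 → 14 left.
Only 14 left; P37 takes them to reach 14.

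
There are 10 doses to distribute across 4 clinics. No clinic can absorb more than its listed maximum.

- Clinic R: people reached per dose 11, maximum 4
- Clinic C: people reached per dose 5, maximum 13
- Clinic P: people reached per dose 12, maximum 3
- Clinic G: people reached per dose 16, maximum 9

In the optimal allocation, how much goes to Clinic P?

Rank by people reached per dose: Clinic G 16 > Clinic P 12 > Clinic R 11 > Clinic C 5.
Give Clinic G 9 to hit its cap of 9 — 1 left.
Clinic P has room for 3 but only 1 remain, so it gets 1.

1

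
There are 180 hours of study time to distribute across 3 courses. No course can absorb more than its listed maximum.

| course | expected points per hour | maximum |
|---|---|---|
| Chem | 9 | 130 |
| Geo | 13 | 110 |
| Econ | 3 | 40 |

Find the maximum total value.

Order the courses by expected points per hour: Geo 13 > Chem 9 > Econ 3.
Give Geo 110 to hit its cap of 110 — 70 left.
Chem: +70 (room for 130) → 70. Pool exhausted.
Total = 9×70 + 13×110 = 2060.

2060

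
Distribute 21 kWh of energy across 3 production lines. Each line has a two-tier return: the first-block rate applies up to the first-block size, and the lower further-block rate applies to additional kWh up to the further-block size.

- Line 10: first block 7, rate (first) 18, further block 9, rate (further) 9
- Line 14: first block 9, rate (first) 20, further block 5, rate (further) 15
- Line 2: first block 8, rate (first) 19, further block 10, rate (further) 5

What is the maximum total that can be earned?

Order all 6 blocks by rate: Line 14/tier1 20 > Line 2/tier1 19 > Line 10/tier1 18 > Line 14/tier2 15 > Line 10/tier2 9 > Line 2/tier2 5.
Fill Line 14 tier1 block (9 at 20) ; 12 left.
Line 2/tier1 (19): +8 ; 4 left.
4 remain; put them into Line 10 tier1 at 18.
Total = 20×9 + 19×8 + 18×4 = 404.

404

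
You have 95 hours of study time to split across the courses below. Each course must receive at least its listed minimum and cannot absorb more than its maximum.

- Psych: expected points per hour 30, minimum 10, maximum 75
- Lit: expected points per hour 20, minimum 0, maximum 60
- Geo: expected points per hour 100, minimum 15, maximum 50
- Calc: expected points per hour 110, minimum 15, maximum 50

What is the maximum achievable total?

9300

Meeting every minimum uses 10+0+15+15 = 40 hours, leaving 55.
Highest expected points per hour first: Calc 110 > Geo 100 > Psych 30 > Lit 20.
Calc: +35 to 50 (cap) ; 20 left.
Only 20 left; Geo takes them to reach 35.
Total = 30×10 + 100×35 + 110×50 = 9300.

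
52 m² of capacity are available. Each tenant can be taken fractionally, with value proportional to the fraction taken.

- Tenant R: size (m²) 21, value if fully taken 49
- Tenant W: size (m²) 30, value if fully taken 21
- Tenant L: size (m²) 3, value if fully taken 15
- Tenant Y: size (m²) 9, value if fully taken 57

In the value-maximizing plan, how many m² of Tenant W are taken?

Sort by value density: Tenant Y 57/9≈6.33, Tenant L 15/3≈5, Tenant R 49/21≈2.33, Tenant W 21/30≈0.7.
Take all of Tenant Y (9 m², value 57) — 43 m² left.
Take all of Tenant L (3 m², value 15) — 40 m² left.
All 21 m² of Tenant R fit (value 49) — 19 remain.
19 m² left: a 19/30 share of Tenant W gives 21×19/30 = 13.3.

19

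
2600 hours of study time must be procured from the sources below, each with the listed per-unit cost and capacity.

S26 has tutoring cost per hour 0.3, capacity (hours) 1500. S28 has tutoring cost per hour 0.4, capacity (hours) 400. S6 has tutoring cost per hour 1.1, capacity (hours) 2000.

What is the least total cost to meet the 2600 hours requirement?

1380

Use sources in increasing cost order.
S26 (0.3): use full 1500 — 1100 hours to go.
S28 (0.4): use full 400 — 700 hours to go.
S6 at 1.1: take 700 of its 2000 — requirement met.
Cost = 1500×0.3 + 400×0.4 + 700×1.1 = 1380.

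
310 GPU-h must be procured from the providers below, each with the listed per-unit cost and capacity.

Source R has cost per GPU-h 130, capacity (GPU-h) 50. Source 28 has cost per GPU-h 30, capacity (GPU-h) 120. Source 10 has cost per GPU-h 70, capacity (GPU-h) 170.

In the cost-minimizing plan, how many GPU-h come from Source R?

Use providers in increasing cost order.
Source 28 at 30: take all 120 GPU-h — 190 still needed.
Source 10 at 70: take all 170 GPU-h — 20 still needed.
Take 20 from Source R at 130 to finish.

20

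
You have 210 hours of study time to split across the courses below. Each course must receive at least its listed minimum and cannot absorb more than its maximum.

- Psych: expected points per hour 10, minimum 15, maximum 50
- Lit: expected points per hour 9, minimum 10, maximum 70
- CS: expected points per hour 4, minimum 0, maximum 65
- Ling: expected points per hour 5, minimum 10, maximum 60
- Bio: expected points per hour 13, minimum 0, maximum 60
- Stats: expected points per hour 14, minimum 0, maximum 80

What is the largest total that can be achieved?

Meeting every minimum uses 15+10+0+10+0+0 = 35 hours, leaving 175.
Order the courses by expected points per hour: Stats 14 > Bio 13 > Psych 10 > Lit 9 > Ling 5 > CS 4.
Stats takes 80 more to reach its cap of 80 ; 95 left.
Bio: +60 to 60 (cap) ; 35 left.
Psych: +35 to 50 (cap) ; 0 left.
Total = 10×50 + 9×10 + 5×10 + 13×60 + 14×80 = 2540.

2540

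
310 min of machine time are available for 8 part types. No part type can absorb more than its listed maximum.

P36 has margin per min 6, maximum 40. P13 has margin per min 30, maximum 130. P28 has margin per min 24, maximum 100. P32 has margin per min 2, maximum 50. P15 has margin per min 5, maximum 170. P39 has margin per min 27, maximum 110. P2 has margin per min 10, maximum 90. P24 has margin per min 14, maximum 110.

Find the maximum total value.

8550

Highest margin per min first: P13 30 > P39 27 > P28 24 > P24 14 > P2 10 > P36 6 > P15 5 > P32 2.
P13: +130 to 130 (cap) ; 180 left.
Give P39 110 to hit its cap of 110 ; 70 left.
P28 has room for 100 but only 70 remain, so it gets 70.
Total = 30×130 + 24×70 + 27×110 = 8550.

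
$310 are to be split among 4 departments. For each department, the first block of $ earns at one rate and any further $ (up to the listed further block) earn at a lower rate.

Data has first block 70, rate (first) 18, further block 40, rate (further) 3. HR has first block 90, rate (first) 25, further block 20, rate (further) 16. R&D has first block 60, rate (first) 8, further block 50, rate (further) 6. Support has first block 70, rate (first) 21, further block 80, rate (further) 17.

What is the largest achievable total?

Rank every tier by rate: HR/tier1 25 > Support/tier1 21 > Data/tier1 18 > Support/tier2 17 > HR/tier2 16 > R&D/tier1 8 > R&D/tier2 6 > Data/tier2 3.
HR/tier1 (25): +90 ; 220 left.
Support/tier1 (21): +70 ; 150 left.
Fill Data tier1 block (70 at 18) ; 80 left.
Support tier2 at 17: fill all 80 ; 0 left.
Total = 25×90 + 21×70 + 18×70 + 17×80 = 6340.

6340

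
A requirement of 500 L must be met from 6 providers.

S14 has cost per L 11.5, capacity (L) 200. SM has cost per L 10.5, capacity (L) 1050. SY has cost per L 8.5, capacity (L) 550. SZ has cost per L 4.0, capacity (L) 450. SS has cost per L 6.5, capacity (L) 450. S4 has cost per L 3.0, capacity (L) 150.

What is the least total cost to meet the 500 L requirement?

1850

Use providers in increasing cost order.
S4 at 3.0: take all 150 L → 350 still needed.
SZ (4.0): take the remaining 350 → done.
SS, SY, SM, S14: unused.
Cost = 150×3.0 + 350×4.0 = 1850.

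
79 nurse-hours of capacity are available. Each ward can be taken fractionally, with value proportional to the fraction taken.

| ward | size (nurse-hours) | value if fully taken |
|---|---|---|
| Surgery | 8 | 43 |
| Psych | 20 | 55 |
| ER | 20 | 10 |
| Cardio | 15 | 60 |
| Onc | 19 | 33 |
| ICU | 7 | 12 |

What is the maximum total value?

Rank by value-to-size ratio: Surgery 43/8≈5.38, Cardio 60/15≈4, Psych 55/20≈2.75, Onc 33/19≈1.74, ICU 12/7≈1.71, ER 10/20≈0.5.
Take all of Surgery (8 nurse-hours, value 43) ; 71 nurse-hours left.
All 15 nurse-hours of Cardio fit (value 60) ; 56 remain.
All 20 nurse-hours of Psych fit (value 55) ; 36 remain.
Onc: take in full, 19 nurse-hours for value 33 ; 17 left.
All 7 nurse-hours of ICU fit (value 12) ; 10 remain.
10 nurse-hours left: a 10/20 share of ER gives 10×10/20 = 5.
Total value = 208.

208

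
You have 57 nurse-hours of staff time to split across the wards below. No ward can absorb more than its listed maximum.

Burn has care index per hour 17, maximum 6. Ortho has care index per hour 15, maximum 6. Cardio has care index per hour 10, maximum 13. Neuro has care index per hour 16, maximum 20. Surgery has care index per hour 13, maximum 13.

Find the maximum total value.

801

Highest care index per hour first: Burn 17 > Neuro 16 > Ortho 15 > Surgery 13 > Cardio 10.
Give Burn 6 to hit its cap of 6 → 51 left.
Neuro takes 20 to reach its cap of 20 → 31 left.
Ortho takes 6 to reach its cap of 6 → 25 left.
Surgery takes 13 to reach its cap of 13 → 12 left.
Only 12 left; Cardio takes them to reach 12.
Total = 17×6 + 15×6 + 10×12 + 16×20 + 13×13 = 801.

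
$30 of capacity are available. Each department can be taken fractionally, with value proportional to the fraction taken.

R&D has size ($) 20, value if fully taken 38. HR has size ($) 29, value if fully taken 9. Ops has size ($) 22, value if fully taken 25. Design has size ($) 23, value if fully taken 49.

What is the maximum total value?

Rank by value-to-size ratio: Design 49/23≈2.13, R&D 38/20≈1.9, Ops 25/22≈1.14, HR 9/29≈0.31.
All 23 $ of Design fit (value 49) → 7 remain.
Fill the last 7 $ with part of R&D: 7/20 of it earns 13.3.
Total value = 62.3.

62.3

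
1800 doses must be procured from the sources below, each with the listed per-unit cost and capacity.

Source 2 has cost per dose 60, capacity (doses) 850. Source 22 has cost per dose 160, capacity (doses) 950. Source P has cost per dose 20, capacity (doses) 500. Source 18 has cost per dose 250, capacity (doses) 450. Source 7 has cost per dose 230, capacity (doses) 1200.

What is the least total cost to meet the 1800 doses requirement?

133000

Fill from the cheapest source first.
Take 500 from Source P at 20 → need 1300 more.
Source 2 at 60: take all 850 doses → 450 still needed.
Source 22 at 160: take 450 of its 950 → requirement met.
Source 7, Source 18: unused.
Cost = 500×20 + 850×60 + 450×160 = 133000.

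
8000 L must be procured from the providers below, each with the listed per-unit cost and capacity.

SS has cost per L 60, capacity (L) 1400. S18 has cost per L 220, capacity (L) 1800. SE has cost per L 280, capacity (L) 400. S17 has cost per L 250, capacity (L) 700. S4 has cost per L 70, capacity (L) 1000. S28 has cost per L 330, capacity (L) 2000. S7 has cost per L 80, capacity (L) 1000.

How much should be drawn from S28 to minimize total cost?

1700

Use providers in increasing cost order.
Take 1400 from SS at 60 — need 6600 more.
Take 1000 from S4 at 70 — need 5600 more.
Take 1000 from S7 at 80 — need 4600 more.
Take 1800 from S18 at 220 — need 2800 more.
S17 (250): use full 700 — 2100 L to go.
SE (280): use full 400 — 1700 L to go.
S28 at 330: take 1700 of its 2000 — requirement met.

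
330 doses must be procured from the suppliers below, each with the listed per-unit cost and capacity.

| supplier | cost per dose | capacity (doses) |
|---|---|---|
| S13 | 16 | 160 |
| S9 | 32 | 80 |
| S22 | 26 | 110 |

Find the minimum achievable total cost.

Fill from the cheapest supplier first.
S13 (16): use full 160 — 170 doses to go.
S22 (26): use full 110 — 60 doses to go.
Take 60 from S9 at 32 to finish.
Cost = 160×16 + 110×26 + 60×32 = 7340.

7340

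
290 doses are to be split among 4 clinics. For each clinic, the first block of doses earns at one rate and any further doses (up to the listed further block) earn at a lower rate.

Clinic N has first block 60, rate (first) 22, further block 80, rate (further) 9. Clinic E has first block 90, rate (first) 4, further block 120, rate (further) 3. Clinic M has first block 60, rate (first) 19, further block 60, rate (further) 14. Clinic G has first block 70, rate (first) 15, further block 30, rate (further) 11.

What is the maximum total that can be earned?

4770

Order all 8 blocks by rate: Clinic N/first 22 > Clinic M/first 19 > Clinic G/first 15 > Clinic M/second 14 > Clinic G/second 11 > Clinic N/second 9 > Clinic E/first 4 > Clinic E/second 3.
Fill Clinic N first block (60 at 22) — 230 left.
Clinic M first at 19: fill all 60 — 170 left.
Fill Clinic G first block (70 at 15) — 100 left.
Clinic M/second (14): +60 — 40 left.
Fill Clinic G second block (30 at 11) — 10 left.
Clinic N/second: +10 of 80 at 9; pool empty.
Total = 22×60 + 19×60 + 15×70 + 14×60 + 11×30 + 9×10 = 4770.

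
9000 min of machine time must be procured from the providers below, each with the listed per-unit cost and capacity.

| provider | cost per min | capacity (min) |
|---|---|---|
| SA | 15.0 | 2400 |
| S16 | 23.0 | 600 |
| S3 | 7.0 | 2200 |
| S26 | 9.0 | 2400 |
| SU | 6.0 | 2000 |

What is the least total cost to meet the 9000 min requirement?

Cheapest first:
Take 2000 from SU at 6.0 → need 7000 more.
Take 2200 from S3 at 7.0 → need 4800 more.
S26 at 9.0: take all 2400 min → 2400 still needed.
SA at 15.0: take all 2400 min → 0 still needed.
S16: unused.
Cost = 2000×6.0 + 2200×7.0 + 2400×9.0 + 2400×15.0 = 85000.

85000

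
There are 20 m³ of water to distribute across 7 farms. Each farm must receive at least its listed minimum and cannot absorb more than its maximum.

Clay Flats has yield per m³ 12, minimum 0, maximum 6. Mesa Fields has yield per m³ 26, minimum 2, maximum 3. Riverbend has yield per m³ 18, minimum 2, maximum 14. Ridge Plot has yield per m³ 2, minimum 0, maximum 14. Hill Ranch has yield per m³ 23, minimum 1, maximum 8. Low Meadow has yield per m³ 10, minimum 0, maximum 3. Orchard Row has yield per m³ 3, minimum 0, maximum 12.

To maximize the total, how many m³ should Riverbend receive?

Meeting every minimum uses 0+2+2+0+1+0+0 = 5 m³, leaving 15.
Highest yield per m³ first: Mesa Fields 26 > Hill Ranch 23 > Riverbend 18 > Clay Flats 12 > Low Meadow 10 > Orchard Row 3 > Ridge Plot 2.
Mesa Fields: +1 to 3 (cap) — 14 left.
Give Hill Ranch 7 more to hit its cap of 8 — 7 left.
Only 7 left; Riverbend takes them to reach 9.

9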